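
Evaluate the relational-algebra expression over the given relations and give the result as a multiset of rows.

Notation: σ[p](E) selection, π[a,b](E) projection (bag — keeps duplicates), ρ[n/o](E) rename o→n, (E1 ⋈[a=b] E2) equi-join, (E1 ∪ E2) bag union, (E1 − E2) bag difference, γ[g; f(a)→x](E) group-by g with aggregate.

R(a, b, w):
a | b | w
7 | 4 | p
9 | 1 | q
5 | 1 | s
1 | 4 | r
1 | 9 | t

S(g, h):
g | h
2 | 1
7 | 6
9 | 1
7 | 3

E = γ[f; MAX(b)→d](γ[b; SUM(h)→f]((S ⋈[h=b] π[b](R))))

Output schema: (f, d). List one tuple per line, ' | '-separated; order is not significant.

Per-node cardinality:
  S → 4
  R → 5
  π[b](R) → 5
  (S ⋈[h=b] π[b](R)) → 4
  γ[b; SUM(h)→f]((S ⋈[h=b] π[b](R))) → 1
  γ[f; MAX(b)→d](γ[b; SUM(h)→f]((S ⋈[h=b] π[b](R)))) → 1

== RESULT ==
f | d
4 | 1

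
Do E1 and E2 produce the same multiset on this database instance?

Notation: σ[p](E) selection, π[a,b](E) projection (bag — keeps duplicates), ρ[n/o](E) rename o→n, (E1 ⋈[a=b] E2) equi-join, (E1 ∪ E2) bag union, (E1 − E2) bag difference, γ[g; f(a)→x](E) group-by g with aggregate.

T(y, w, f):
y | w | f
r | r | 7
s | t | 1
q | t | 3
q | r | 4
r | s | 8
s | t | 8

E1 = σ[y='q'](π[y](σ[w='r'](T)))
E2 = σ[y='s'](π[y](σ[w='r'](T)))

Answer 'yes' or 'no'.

E1 row counts bottom-up:
  T → 6
  σ[w='r'](T) → 2
  π[y](σ[w='r'](T)) → 2
  σ[y='q'](π[y](σ[w='r'](T))) → 1
E2 row counts bottom-up:
  T → 6
  σ[w='r'](T) → 2
  π[y](σ[w='r'](T)) → 2
  σ[y='s'](π[y](σ[w='r'](T))) → 0

E1 result:
y
q
E2 result:
y
(0 rows)
Witness: ('q',) appears 1× in E1 but 0× in E2.

no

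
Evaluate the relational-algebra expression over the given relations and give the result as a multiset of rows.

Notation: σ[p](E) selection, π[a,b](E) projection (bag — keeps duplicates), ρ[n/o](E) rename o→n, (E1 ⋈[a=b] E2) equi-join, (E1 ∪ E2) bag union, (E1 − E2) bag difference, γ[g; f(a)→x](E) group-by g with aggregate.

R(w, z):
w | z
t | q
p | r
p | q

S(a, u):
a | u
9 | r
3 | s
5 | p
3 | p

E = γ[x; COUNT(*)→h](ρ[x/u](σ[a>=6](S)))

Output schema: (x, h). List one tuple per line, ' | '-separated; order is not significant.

Row counts bottom-up:
  S → 4
  σ[a>=6](S) → 1
  ρ[x/u](σ[a>=6](S)) → 1
  γ[x; COUNT(*)→h](ρ[x/u](σ[a>=6](S))) → 1

== RESULT ==
x | h
r | 1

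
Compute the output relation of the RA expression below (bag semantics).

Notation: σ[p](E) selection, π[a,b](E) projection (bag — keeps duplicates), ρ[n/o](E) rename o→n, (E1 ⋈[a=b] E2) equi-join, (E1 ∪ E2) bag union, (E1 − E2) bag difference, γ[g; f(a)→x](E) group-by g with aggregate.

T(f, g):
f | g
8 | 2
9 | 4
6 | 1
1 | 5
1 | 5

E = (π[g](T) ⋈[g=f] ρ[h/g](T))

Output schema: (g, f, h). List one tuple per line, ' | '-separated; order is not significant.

Row counts bottom-up:
  T → 5
  π[g](T) → 5
  T → 5
  ρ[h/g](T) → 5
  (π[g](T) ⋈[g=f] ρ[h/g](T)) → 2

== RESULT ==
g | f | h
1 | 1 | 5
1 | 1 | 5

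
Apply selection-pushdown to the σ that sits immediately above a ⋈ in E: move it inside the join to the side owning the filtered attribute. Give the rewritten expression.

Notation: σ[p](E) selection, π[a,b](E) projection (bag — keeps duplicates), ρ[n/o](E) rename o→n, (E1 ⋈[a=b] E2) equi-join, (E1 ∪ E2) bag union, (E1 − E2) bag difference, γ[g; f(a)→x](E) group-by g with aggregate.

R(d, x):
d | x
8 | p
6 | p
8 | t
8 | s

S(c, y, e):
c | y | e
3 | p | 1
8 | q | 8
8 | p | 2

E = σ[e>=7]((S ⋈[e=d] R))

σ filters on e, owned by the left side.
E' = (σ[e>=7](S) ⋈[e=d] R)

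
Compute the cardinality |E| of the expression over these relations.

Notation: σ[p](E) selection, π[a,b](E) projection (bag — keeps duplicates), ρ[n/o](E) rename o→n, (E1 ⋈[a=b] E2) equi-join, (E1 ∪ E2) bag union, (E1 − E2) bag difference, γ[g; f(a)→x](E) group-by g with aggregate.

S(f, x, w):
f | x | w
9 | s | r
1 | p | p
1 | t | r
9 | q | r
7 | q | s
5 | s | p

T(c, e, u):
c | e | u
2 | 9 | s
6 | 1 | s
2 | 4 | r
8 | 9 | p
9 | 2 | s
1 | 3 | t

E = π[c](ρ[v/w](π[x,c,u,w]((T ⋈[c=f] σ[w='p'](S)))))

Per-node cardinality:
  T → 6
  S → 6
  σ[w='p'](S) → 2
  (T ⋈[c=f] σ[w='p'](S)) → 1
  π[x,c,u,w]((T ⋈[c=f] σ[w='p'](S))) → 1
  ρ[v/w](π[x,c,u,w]((T ⋈[c=f] σ[w='p'](S)))) → 1
  π[c](ρ[v/w](π[x,c,u,w]((T ⋈[c=f] σ[w='p'](S))))) → 1

|E| = 1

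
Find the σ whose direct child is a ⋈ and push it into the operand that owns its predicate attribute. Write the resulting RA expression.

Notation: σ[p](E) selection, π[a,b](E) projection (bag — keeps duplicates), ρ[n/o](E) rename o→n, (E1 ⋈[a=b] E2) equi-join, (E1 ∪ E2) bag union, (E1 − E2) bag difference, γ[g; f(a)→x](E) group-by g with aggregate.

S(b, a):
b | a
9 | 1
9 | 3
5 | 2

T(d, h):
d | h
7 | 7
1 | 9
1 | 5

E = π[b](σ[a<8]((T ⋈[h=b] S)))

σ filters on a, owned by the right side.
E' = π[b]((T ⋈[h=b] σ[a<8](S)))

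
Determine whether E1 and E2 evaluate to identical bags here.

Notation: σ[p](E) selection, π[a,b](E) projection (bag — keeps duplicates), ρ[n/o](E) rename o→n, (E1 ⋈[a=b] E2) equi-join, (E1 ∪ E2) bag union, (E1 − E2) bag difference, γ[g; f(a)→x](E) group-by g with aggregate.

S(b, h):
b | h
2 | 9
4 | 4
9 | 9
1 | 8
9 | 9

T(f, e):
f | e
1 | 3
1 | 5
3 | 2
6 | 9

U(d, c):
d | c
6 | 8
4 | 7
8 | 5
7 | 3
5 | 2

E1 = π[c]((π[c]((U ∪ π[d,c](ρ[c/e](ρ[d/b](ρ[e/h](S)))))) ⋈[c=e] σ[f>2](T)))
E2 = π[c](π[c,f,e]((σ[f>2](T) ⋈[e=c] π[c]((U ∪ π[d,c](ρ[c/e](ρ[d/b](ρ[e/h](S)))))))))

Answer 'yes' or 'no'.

E1 per-node cardinality:
  U → 5
  S → 5
  ρ[e/h](S) → 5
  ρ[d/b](ρ[e/h](S)) → 5
  ρ[c/e](ρ[d/b](ρ[e/h](S))) → 5
  π[d,c](ρ[c/e](ρ[d/b](ρ[e/h](S)))) → 5
  (U ∪ π[d,c](ρ[c/e](ρ[d/b](ρ[e/h](S))))) → 10
  π[c]((U ∪ π[d,c](ρ[c/e](ρ[d/b](ρ[e/h](S)))))) → 10
  T → 4
  σ[f>2](T) → 2
  (π[c]((U ∪ π[d,c](ρ[c/e](ρ[d/b](ρ[e/h](S)))))) ⋈[c=e] σ[f>2](T)) → 4
  π[c]((π[c]((U ∪ π[d,c](ρ[c/e](ρ[d/b](ρ[e/h](S)))))) ⋈[c=e] σ[f>2](T))) → 4
E2 per-node cardinality:
  T → 4
  σ[f>2](T) → 2
  U → 5
  S → 5
  ρ[e/h](S) → 5
  ρ[d/b](ρ[e/h](S)) → 5
  ρ[c/e](ρ[d/b](ρ[e/h](S))) → 5
  π[d,c](ρ[c/e](ρ[d/b](ρ[e/h](S)))) → 5
  (U ∪ π[d,c](ρ[c/e](ρ[d/b](ρ[e/h](S))))) → 10
  π[c]((U ∪ π[d,c](ρ[c/e](ρ[d/b](ρ[e/h](S)))))) → 10
  (σ[f>2](T) ⋈[e=c] π[c]((U ∪ π[d,c](ρ[c/e](ρ[d/b](ρ[e/h](S))))))) → 4
  π[c,f,e]((σ[f>2](T) ⋈[e=c] π[c]((U ∪ π[d,c](ρ[c/e](ρ[d/b](ρ[e/h](S)))))))) → 4
  π[c](π[c,f,e]((σ[f>2](T) ⋈[e=c] π[c]((U ∪ π[d,c](ρ[c/e](ρ[d/b](ρ[e/h](S))))))))) → 4

E1 and E2 produce the same multiset:
c
2
9
9
9

yes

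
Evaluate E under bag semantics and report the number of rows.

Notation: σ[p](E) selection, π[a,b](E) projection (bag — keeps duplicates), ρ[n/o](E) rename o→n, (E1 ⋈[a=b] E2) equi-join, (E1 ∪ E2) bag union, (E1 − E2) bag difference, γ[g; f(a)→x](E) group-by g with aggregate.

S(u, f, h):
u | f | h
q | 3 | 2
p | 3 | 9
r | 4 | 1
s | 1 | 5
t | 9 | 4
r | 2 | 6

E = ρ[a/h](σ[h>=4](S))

Subexpression sizes:
  S → 6
  σ[h>=4](S) → 4
  ρ[a/h](σ[h>=4](S)) → 4

|E| = 4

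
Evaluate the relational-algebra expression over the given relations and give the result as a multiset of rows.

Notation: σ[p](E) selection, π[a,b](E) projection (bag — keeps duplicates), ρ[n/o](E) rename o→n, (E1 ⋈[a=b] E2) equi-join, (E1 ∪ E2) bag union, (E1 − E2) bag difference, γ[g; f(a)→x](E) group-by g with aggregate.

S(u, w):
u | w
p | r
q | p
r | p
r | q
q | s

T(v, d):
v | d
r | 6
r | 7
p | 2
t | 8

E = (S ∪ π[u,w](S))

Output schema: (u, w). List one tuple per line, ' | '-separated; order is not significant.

Per-node cardinality:
  S → 5
  S → 5
  π[u,w](S) → 5
  (S ∪ π[u,w](S)) → 10

== RESULT ==
u | w
p | r
p | r
q | p
q | p
q | s
q | s
r | p
r | p
r | q
r | q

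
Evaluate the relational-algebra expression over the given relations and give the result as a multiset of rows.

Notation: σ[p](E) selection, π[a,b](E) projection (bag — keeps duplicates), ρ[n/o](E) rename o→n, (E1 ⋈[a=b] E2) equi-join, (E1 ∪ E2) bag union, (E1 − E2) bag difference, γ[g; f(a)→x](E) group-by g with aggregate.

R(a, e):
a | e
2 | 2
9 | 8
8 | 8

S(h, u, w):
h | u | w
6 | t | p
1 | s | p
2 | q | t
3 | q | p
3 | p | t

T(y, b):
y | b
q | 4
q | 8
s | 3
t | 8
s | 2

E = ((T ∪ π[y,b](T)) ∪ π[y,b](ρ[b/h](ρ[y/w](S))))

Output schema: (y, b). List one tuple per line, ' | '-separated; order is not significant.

Row counts bottom-up:
  T → 5
  T → 5
  π[y,b](T) → 5
  (T ∪ π[y,b](T)) → 10
  S → 5
  ρ[y/w](S) → 5
  ρ[b/h](ρ[y/w](S)) → 5
  π[y,b](ρ[b/h](ρ[y/w](S))) → 5
  ((T ∪ π[y,b](T)) ∪ π[y,b](ρ[b/h](ρ[y/w](S)))) → 15

== RESULT ==
y | b
p | 1
p | 3
p | 6
q | 4
q | 4
q | 8
q | 8
s | 2
s | 2
s | 3
s | 3
t | 2
t | 3
t | 8
t | 8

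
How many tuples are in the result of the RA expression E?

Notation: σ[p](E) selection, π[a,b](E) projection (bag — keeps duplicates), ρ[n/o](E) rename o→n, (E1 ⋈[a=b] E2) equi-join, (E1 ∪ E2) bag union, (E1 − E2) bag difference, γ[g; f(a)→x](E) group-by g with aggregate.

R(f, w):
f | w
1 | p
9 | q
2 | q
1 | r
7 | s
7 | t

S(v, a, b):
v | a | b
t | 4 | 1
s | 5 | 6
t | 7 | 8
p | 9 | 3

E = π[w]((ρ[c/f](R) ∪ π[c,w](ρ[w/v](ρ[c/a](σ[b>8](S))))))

Subexpression sizes:
  R → 6
  ρ[c/f](R) → 6
  S → 4
  σ[b>8](S) → 0
  ρ[c/a](σ[b>8](S)) → 0
  ρ[w/v](ρ[c/a](σ[b>8](S))) → 0
  π[c,w](ρ[w/v](ρ[c/a](σ[b>8](S)))) → 0
  (ρ[c/f](R) ∪ π[c,w](ρ[w/v](ρ[c/a](σ[b>8](S))))) → 6
  π[w]((ρ[c/f](R) ∪ π[c,w](ρ[w/v](ρ[c/a](σ[b>8](S)))))) → 6

|E| = 6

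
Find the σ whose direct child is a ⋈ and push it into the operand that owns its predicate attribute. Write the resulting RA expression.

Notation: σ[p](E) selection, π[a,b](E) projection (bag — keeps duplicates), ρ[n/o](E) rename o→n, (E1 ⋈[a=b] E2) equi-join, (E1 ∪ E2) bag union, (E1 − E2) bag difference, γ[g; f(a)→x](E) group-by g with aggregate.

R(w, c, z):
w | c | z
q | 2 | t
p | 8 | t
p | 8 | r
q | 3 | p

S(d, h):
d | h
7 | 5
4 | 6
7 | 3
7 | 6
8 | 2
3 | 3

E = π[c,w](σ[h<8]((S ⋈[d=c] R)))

σ filters on h, owned by the left side.
E' = π[c,w]((σ[h<8](S) ⋈[d=c] R))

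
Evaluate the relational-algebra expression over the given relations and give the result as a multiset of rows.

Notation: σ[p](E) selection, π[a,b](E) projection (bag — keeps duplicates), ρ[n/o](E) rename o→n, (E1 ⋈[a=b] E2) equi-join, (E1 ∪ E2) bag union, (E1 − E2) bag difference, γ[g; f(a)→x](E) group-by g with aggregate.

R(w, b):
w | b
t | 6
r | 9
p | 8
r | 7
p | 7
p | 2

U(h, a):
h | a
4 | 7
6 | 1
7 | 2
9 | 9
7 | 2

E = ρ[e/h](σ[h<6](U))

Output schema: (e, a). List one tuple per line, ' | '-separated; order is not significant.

Subexpression sizes:
  U → 5
  σ[h<6](U) → 1
  ρ[e/h](σ[h<6](U)) → 1

== RESULT ==
e | a
4 | 7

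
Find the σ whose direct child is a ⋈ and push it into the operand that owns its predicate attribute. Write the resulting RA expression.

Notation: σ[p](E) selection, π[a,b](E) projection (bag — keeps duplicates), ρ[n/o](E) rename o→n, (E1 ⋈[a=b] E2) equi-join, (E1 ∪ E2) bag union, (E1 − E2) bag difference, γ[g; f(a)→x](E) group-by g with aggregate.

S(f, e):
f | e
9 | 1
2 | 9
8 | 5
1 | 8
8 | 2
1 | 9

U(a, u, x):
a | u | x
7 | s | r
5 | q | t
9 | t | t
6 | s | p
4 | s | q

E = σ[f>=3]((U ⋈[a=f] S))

σ filters on f, owned by the right side.
E' = (U ⋈[a=f] σ[f>=3](S))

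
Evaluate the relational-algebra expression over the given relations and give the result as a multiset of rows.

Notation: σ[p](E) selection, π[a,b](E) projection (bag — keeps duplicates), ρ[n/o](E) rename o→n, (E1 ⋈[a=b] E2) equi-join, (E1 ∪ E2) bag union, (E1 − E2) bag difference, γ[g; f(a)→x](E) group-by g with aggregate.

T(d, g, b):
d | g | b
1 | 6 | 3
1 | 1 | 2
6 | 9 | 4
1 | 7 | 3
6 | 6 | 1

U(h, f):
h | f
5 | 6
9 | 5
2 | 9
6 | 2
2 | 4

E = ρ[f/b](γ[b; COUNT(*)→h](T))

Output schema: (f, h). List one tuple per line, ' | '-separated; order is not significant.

Row counts bottom-up:
  T → 5
  γ[b; COUNT(*)→h](T) → 4
  ρ[f/b](γ[b; COUNT(*)→h](T)) → 4

== RESULT ==
f | h
1 | 1
2 | 1
3 | 2
4 | 1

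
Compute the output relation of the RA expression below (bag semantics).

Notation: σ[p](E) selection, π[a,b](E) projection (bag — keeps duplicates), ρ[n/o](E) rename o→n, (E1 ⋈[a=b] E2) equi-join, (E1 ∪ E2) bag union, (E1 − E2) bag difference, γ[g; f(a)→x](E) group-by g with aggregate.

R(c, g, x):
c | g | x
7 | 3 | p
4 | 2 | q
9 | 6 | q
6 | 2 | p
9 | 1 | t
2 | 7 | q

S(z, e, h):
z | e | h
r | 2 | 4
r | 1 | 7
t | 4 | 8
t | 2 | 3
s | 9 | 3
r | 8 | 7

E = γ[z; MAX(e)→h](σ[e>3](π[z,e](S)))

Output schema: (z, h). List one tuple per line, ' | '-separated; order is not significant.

Row counts bottom-up:
  S → 6
  π[z,e](S) → 6
  σ[e>3](π[z,e](S)) → 3
  γ[z; MAX(e)→h](σ[e>3](π[z,e](S))) → 3

== RESULT ==
z | h
r | 8
s | 9
t | 4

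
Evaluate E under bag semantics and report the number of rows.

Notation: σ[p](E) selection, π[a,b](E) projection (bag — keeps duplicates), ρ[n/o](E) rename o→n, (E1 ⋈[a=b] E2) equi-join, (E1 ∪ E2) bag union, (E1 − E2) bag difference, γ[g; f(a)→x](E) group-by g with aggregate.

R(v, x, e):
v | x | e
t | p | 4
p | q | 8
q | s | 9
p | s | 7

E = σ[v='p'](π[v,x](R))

Per-node cardinality:
  R → 4
  π[v,x](R) → 4
  σ[v='p'](π[v,x](R)) → 2

|E| = 2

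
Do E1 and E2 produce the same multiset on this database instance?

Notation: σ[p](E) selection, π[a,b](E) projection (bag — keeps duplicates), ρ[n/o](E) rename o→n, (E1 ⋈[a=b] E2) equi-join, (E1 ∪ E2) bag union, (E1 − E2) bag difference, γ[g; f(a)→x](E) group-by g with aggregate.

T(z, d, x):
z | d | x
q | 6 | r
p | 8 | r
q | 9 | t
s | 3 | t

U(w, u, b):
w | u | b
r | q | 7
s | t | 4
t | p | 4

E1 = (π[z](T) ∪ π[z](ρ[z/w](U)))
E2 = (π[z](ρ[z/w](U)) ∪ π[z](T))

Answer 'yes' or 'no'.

E1 per-node cardinality:
  T → 4
  π[z](T) → 4
  U → 3
  ρ[z/w](U) → 3
  π[z](ρ[z/w](U)) → 3
  (π[z](T) ∪ π[z](ρ[z/w](U))) → 7
E2 per-node cardinality:
  U → 3
  ρ[z/w](U) → 3
  π[z](ρ[z/w](U)) → 3
  T → 4
  π[z](T) → 4
  (π[z](ρ[z/w](U)) ∪ π[z](T)) → 7

E1 and E2 produce the same multiset:
z
p
q
q
r
s
s
t

yes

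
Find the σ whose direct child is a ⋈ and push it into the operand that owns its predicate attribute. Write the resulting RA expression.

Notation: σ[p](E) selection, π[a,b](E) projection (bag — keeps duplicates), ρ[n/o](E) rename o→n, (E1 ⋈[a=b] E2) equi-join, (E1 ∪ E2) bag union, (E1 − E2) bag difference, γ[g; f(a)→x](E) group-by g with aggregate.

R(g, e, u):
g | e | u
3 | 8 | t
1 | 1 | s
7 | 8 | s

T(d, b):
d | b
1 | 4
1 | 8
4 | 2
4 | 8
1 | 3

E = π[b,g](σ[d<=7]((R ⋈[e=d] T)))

σ filters on d, owned by the right side.
E' = π[b,g]((R ⋈[e=d] σ[d<=7](T)))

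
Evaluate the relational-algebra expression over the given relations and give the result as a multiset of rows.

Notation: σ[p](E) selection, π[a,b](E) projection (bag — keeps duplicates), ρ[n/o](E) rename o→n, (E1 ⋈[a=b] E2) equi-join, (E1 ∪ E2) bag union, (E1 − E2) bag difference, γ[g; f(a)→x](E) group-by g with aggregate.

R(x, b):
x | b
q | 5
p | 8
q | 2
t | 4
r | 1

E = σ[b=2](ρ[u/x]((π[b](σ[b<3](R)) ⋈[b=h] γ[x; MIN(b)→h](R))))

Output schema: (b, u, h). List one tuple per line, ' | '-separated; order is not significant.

Per-node cardinality:
  R → 5
  σ[b<3](R) → 2
  π[b](σ[b<3](R)) → 2
  R → 5
  γ[x; MIN(b)→h](R) → 4
  (π[b](σ[b<3](R)) ⋈[b=h] γ[x; MIN(b)→h](R)) → 2
  ρ[u/x]((π[b](σ[b<3](R)) ⋈[b=h] γ[x; MIN(b)→h](R))) → 2
  σ[b=2](ρ[u/x]((π[b](σ[b<3](R)) ⋈[b=h] γ[x; MIN(b)→h](R)))) → 1

== RESULT ==
b | u | h
2 | q | 2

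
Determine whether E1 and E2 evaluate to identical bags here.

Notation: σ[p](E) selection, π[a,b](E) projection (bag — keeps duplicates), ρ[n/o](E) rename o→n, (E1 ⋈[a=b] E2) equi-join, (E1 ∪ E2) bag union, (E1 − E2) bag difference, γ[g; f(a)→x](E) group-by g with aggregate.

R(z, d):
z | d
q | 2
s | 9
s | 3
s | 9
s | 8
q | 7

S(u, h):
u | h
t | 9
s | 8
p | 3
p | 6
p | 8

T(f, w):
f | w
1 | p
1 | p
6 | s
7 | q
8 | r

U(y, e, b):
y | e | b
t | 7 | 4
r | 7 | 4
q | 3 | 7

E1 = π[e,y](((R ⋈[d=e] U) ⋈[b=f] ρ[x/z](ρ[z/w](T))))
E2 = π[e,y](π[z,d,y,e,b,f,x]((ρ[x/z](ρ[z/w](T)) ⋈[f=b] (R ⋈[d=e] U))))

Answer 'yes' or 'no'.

E1 per-node cardinality:
  R → 6
  U → 3
  (R ⋈[d=e] U) → 3
  T → 5
  ρ[z/w](T) → 5
  ρ[x/z](ρ[z/w](T)) → 5
  ((R ⋈[d=e] U) ⋈[b=f] ρ[x/z](ρ[z/w](T))) → 1
  π[e,y](((R ⋈[d=e] U) ⋈[b=f] ρ[x/z](ρ[z/w](T)))) → 1
E2 per-node cardinality:
  T → 5
  ρ[z/w](T) → 5
  ρ[x/z](ρ[z/w](T)) → 5
  R → 6
  U → 3
  (R ⋈[d=e] U) → 3
  (ρ[x/z](ρ[z/w](T)) ⋈[f=b] (R ⋈[d=e] U)) → 1
  π[z,d,y,e,b,f,x]((ρ[x/z](ρ[z/w](T)) ⋈[f=b] (R ⋈[d=e] U))) → 1
  π[e,y](π[z,d,y,e,b,f,x]((ρ[x/z](ρ[z/w](T)) ⋈[f=b] (R ⋈[d=e] U)))) → 1

E1 and E2 produce the same multiset:
e | y
3 | q

yes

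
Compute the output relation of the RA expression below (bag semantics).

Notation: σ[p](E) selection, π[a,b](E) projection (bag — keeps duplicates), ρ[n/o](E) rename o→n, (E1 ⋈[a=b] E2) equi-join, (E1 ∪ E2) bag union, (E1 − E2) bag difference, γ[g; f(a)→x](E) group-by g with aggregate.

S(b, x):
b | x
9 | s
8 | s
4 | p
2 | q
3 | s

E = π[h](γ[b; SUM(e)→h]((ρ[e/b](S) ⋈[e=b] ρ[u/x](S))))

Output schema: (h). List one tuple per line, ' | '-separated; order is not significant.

Per-node cardinality:
  S → 5
  ρ[e/b](S) → 5
  S → 5
  ρ[u/x](S) → 5
  (ρ[e/b](S) ⋈[e=b] ρ[u/x](S)) → 5
  γ[b; SUM(e)→h]((ρ[e/b](S) ⋈[e=b] ρ[u/x](S))) → 5
  π[h](γ[b; SUM(e)→h]((ρ[e/b](S) ⋈[e=b] ρ[u/x](S)))) → 5

== RESULT ==
h
2
3
4
8
9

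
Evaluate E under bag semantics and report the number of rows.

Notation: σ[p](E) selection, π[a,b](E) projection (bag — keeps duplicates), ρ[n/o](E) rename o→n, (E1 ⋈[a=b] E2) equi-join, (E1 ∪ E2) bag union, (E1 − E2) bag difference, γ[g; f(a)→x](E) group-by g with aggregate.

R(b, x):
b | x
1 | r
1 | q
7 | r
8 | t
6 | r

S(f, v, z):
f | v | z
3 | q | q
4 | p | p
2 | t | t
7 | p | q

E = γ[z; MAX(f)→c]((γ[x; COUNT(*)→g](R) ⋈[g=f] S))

Row counts bottom-up:
  R → 5
  γ[x; COUNT(*)→g](R) → 3
  S → 4
  (γ[x; COUNT(*)→g](R) ⋈[g=f] S) → 1
  γ[z; MAX(f)→c]((γ[x; COUNT(*)→g](R) ⋈[g=f] S)) → 1

|E| = 1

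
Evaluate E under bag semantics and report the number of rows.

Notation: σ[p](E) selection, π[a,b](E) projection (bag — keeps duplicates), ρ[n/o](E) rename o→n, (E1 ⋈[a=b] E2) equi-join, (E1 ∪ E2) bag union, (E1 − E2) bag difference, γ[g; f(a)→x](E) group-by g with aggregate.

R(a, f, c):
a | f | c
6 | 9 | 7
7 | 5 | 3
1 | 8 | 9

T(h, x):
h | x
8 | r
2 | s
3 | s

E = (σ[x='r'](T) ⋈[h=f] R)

Row counts bottom-up:
  T → 3
  σ[x='r'](T) → 1
  R → 3
  (σ[x='r'](T) ⋈[h=f] R) → 1

|E| = 1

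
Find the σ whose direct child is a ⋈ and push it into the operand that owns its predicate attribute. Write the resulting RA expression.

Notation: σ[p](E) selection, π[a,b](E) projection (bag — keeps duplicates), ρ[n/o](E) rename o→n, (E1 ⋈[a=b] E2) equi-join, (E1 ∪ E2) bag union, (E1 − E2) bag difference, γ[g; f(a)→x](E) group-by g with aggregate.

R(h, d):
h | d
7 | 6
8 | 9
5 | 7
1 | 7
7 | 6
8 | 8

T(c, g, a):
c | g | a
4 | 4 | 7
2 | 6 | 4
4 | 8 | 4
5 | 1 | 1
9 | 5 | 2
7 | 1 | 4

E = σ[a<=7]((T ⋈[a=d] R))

σ filters on a, owned by the left side.
E' = (σ[a<=7](T) ⋈[a=d] R)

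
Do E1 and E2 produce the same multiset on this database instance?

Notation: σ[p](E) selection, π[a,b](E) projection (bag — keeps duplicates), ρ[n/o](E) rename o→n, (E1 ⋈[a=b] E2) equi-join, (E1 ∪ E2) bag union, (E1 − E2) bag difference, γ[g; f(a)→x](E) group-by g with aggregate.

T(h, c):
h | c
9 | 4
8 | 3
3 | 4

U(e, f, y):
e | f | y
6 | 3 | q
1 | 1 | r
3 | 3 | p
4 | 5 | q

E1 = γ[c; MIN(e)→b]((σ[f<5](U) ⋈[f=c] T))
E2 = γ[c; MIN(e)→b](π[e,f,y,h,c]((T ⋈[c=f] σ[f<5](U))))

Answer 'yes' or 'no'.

E1 row counts bottom-up:
  U → 4
  σ[f<5](U) → 3
  T → 3
  (σ[f<5](U) ⋈[f=c] T) → 2
  γ[c; MIN(e)→b]((σ[f<5](U) ⋈[f=c] T)) → 1
E2 row counts bottom-up:
  T → 3
  U → 4
  σ[f<5](U) → 3
  (T ⋈[c=f] σ[f<5](U)) → 2
  π[e,f,y,h,c]((T ⋈[c=f] σ[f<5](U))) → 2
  γ[c; MIN(e)→b](π[e,f,y,h,c]((T ⋈[c=f] σ[f<5](U)))) → 1

E1 and E2 produce the same multiset:
c | b
3 | 3

yes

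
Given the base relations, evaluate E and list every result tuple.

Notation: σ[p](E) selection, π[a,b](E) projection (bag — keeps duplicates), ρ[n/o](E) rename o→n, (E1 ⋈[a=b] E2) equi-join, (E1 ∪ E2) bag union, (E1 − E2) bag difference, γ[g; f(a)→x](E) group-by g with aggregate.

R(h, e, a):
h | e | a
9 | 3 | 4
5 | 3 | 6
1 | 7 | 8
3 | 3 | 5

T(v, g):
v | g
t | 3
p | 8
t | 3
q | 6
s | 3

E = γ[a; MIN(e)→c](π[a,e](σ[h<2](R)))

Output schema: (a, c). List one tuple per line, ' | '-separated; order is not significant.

Per-node cardinality:
  R → 4
  σ[h<2](R) → 1
  π[a,e](σ[h<2](R)) → 1
  γ[a; MIN(e)→c](π[a,e](σ[h<2](R))) → 1

== RESULT ==
a | c
8 | 7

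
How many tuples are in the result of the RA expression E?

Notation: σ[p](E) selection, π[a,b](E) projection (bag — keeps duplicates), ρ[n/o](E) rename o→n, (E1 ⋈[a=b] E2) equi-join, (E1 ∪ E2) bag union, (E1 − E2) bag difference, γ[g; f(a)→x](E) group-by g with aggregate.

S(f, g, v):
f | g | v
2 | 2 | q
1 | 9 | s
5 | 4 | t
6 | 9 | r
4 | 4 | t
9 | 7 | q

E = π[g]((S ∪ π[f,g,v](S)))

Per-node cardinality:
  S → 6
  S → 6
  π[f,g,v](S) → 6
  (S ∪ π[f,g,v](S)) → 12
  π[g]((S ∪ π[f,g,v](S))) → 12

|E| = 12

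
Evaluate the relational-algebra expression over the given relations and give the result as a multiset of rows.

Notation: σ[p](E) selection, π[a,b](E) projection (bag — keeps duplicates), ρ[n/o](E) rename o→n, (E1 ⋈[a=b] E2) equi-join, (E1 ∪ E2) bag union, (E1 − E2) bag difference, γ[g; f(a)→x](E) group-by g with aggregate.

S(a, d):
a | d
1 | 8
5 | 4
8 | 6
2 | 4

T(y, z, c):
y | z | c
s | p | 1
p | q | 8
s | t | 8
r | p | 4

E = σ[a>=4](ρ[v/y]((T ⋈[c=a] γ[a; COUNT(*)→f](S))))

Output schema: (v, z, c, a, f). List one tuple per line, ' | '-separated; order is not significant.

Stepwise |·|:
  T → 4
  S → 4
  γ[a; COUNT(*)→f](S) → 4
  (T ⋈[c=a] γ[a; COUNT(*)→f](S)) → 3
  ρ[v/y]((T ⋈[c=a] γ[a; COUNT(*)→f](S))) → 3
  σ[a>=4](ρ[v/y]((T ⋈[c=a] γ[a; COUNT(*)→f](S)))) → 2

== RESULT ==
v | z | c | a | f
p | q | 8 | 8 | 1
s | t | 8 | 8 | 1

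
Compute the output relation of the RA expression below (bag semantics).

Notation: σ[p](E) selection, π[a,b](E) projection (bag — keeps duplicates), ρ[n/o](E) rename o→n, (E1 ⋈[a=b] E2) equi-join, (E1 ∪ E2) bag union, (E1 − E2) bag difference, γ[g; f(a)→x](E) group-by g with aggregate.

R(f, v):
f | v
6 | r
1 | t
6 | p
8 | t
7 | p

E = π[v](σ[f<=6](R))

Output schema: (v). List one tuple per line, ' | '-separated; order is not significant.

Stepwise |·|:
  R → 5
  σ[f<=6](R) → 3
  π[v](σ[f<=6](R)) → 3

== RESULT ==
v
p
r
t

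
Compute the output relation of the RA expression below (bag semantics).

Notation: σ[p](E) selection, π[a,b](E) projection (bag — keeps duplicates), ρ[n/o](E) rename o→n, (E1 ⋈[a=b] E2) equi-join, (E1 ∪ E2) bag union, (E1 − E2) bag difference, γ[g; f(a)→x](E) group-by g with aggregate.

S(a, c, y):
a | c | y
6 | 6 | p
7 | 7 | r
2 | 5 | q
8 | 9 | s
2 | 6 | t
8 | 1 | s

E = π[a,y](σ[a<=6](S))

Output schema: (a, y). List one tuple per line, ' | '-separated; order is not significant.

Stepwise |·|:
  S → 6
  σ[a<=6](S) → 3
  π[a,y](σ[a<=6](S)) → 3

== RESULT ==
a | y
2 | q
2 | t
6 | p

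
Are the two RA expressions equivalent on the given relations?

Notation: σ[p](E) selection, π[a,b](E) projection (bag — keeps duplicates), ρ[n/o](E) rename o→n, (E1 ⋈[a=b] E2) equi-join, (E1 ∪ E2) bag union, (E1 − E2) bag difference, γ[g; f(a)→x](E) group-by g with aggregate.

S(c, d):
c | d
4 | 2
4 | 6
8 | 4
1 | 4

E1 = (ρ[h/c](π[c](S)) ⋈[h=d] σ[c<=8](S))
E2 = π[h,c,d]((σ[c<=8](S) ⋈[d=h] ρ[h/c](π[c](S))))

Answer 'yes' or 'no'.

E1 stepwise |·|:
  S → 4
  π[c](S) → 4
  ρ[h/c](π[c](S)) → 4
  S → 4
  σ[c<=8](S) → 4
  (ρ[h/c](π[c](S)) ⋈[h=d] σ[c<=8](S)) → 4
E2 stepwise |·|:
  S → 4
  σ[c<=8](S) → 4
  S → 4
  π[c](S) → 4
  ρ[h/c](π[c](S)) → 4
  (σ[c<=8](S) ⋈[d=h] ρ[h/c](π[c](S))) → 4
  π[h,c,d]((σ[c<=8](S) ⋈[d=h] ρ[h/c](π[c](S)))) → 4

E1 and E2 produce the same multiset:
h | c | d
4 | 1 | 4
4 | 1 | 4
4 | 8 | 4
4 | 8 | 4

yes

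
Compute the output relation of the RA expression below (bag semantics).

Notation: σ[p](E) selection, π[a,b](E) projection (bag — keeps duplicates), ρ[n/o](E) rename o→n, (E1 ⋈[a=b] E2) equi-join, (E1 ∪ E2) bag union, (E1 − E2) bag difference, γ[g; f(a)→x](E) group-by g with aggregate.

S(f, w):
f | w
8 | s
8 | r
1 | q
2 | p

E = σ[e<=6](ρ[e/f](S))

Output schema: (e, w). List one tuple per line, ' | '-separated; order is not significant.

Per-node cardinality:
  S → 4
  ρ[e/f](S) → 4
  σ[e<=6](ρ[e/f](S)) → 2

== RESULT ==
e | w
1 | q
2 | p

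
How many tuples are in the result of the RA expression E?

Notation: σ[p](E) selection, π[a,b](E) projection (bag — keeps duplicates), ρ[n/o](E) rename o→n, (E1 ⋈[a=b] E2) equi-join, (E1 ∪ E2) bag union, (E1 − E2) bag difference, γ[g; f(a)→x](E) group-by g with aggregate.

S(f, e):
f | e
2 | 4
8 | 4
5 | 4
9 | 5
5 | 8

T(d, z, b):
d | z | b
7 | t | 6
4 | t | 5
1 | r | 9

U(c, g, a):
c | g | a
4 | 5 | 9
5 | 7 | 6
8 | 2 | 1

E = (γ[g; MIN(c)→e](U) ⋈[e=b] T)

Row counts bottom-up:
  U → 3
  γ[g; MIN(c)→e](U) → 3
  T → 3
  (γ[g; MIN(c)→e](U) ⋈[e=b] T) → 1

|E| = 1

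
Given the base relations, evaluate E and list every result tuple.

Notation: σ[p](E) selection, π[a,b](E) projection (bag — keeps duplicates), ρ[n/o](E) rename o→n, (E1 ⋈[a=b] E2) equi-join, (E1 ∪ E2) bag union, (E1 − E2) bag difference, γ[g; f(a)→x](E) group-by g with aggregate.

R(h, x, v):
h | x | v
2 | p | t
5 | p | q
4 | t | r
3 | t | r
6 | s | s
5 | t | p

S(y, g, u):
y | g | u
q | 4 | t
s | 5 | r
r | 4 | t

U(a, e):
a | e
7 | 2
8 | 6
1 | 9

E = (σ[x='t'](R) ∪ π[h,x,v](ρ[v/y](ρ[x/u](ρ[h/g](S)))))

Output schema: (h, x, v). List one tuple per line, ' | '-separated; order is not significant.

Subexpression sizes:
  R → 6
  σ[x='t'](R) → 3
  S → 3
  ρ[h/g](S) → 3
  ρ[x/u](ρ[h/g](S)) → 3
  ρ[v/y](ρ[x/u](ρ[h/g](S))) → 3
  π[h,x,v](ρ[v/y](ρ[x/u](ρ[h/g](S)))) → 3
  (σ[x='t'](R) ∪ π[h,x,v](ρ[v/y](ρ[x/u](ρ[h/g](S))))) → 6

== RESULT ==
h | x | v
3 | t | r
4 | t | q
4 | t | r
4 | t | r
5 | r | s
5 | t | p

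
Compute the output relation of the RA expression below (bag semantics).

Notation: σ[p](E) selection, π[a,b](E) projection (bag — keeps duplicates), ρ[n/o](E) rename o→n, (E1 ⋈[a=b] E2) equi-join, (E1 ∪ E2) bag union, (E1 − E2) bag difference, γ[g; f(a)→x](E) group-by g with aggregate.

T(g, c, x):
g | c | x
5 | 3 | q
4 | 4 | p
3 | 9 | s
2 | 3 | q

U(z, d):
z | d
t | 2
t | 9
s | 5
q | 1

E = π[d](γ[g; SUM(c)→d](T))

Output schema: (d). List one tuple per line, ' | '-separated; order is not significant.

Row counts bottom-up:
  T → 4
  γ[g; SUM(c)→d](T) → 4
  π[d](γ[g; SUM(c)→d](T)) → 4

== RESULT ==
d
3
3
4
9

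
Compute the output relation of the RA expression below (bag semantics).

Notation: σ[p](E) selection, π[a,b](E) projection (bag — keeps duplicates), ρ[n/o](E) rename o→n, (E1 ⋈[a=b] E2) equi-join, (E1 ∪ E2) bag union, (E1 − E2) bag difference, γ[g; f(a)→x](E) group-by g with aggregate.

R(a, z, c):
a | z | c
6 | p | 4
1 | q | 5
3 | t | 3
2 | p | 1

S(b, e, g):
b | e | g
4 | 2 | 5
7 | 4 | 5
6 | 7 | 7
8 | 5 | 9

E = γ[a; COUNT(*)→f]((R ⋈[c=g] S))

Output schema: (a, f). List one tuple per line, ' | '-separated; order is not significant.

Subexpression sizes:
  R → 4
  S → 4
  (R ⋈[c=g] S) → 2
  γ[a; COUNT(*)→f]((R ⋈[c=g] S)) → 1

== RESULT ==
a | f
1 | 2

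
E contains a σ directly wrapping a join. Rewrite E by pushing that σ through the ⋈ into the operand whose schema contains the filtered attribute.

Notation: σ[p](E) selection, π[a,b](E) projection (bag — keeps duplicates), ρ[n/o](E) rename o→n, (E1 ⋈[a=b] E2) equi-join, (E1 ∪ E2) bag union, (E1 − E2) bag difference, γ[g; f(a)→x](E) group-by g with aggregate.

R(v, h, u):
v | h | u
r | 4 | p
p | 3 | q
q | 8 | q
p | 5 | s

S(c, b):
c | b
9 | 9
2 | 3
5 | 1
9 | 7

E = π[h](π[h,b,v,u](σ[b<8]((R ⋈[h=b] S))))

σ filters on b, owned by the right side.
E' = π[h](π[h,b,v,u]((R ⋈[h=b] σ[b<8](S))))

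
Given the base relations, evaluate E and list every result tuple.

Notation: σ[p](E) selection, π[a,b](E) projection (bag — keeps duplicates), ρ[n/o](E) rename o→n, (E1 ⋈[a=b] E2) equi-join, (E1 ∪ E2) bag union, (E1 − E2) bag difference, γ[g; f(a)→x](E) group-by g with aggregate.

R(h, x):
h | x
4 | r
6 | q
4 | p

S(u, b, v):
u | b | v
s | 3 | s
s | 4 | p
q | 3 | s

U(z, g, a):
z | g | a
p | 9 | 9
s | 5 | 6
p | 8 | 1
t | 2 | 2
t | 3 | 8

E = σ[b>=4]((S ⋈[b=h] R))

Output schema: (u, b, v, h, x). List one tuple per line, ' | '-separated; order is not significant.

Per-node cardinality:
  S → 3
  R → 3
  (S ⋈[b=h] R) → 2
  σ[b>=4]((S ⋈[b=h] R)) → 2

== RESULT ==
u | b | v | h | x
s | 4 | p | 4 | p
s | 4 | p | 4 | r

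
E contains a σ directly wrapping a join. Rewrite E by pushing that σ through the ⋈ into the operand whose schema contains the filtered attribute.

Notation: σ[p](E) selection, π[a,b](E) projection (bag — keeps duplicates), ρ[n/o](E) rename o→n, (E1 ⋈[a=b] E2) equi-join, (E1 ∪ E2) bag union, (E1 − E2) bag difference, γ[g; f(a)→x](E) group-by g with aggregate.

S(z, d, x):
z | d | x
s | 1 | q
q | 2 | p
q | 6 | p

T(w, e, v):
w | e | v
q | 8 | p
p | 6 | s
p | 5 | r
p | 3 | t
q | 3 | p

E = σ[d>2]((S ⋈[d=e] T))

σ filters on d, owned by the left side.
E' = (σ[d>2](S) ⋈[d=e] T)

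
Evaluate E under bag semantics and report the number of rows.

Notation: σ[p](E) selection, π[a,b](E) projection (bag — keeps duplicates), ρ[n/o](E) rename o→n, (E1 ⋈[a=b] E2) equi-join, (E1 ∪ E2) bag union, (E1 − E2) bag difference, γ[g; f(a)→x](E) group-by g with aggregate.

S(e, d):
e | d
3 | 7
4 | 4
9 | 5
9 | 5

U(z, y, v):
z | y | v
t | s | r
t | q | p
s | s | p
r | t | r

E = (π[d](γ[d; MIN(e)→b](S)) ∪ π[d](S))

Per-node cardinality:
  S → 4
  γ[d; MIN(e)→b](S) → 3
  π[d](γ[d; MIN(e)→b](S)) → 3
  S → 4
  π[d](S) → 4
  (π[d](γ[d; MIN(e)→b](S)) ∪ π[d](S)) → 7

|E| = 7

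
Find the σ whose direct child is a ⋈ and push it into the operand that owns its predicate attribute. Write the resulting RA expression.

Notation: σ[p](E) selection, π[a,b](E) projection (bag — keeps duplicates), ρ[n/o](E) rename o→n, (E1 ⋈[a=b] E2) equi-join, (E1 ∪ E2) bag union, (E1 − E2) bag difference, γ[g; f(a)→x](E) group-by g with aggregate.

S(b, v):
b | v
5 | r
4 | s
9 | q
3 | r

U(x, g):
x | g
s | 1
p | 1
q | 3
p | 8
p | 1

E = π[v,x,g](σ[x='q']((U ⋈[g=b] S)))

σ filters on x, owned by the left side.
E' = π[v,x,g]((σ[x='q'](U) ⋈[g=b] S))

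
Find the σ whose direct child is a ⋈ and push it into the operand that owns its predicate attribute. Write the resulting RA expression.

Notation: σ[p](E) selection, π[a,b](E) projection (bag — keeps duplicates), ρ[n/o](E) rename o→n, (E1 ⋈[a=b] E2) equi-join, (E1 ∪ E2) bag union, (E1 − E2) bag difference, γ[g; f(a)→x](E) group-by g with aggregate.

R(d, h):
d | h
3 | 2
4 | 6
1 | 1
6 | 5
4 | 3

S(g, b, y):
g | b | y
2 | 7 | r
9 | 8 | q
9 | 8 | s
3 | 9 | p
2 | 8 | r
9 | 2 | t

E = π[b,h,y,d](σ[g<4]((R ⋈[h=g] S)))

σ filters on g, owned by the right side.
E' = π[b,h,y,d]((R ⋈[h=g] σ[g<4](S)))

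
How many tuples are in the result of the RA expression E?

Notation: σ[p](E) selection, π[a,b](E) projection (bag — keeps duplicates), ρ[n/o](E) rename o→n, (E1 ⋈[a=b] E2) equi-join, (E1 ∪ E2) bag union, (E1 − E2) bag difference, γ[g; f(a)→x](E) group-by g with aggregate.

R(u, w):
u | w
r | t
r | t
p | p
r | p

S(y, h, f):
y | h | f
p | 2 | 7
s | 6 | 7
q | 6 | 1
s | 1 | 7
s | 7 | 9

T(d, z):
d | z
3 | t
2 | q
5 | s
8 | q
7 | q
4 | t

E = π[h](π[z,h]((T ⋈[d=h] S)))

Subexpression sizes:
  T → 6
  S → 5
  (T ⋈[d=h] S) → 2
  π[z,h]((T ⋈[d=h] S)) → 2
  π[h](π[z,h]((T ⋈[d=h] S))) → 2

|E| = 2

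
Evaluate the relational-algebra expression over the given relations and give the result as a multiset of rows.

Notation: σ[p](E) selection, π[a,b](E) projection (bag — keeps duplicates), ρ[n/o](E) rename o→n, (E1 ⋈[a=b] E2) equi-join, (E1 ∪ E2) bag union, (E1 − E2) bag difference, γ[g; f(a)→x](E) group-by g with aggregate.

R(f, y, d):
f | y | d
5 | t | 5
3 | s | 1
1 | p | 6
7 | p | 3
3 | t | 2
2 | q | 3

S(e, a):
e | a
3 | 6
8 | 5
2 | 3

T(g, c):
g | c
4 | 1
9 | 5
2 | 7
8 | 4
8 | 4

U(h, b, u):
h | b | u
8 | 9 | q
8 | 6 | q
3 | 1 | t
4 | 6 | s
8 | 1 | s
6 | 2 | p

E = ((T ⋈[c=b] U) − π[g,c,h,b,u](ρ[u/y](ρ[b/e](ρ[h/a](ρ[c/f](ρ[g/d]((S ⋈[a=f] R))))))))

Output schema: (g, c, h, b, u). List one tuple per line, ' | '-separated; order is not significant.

Per-node cardinality:
  T → 5
  U → 6
  (T ⋈[c=b] U) → 2
  S → 3
  R → 6
  (S ⋈[a=f] R) → 3
  ρ[g/d]((S ⋈[a=f] R)) → 3
  ρ[c/f](ρ[g/d]((S ⋈[a=f] R))) → 3
  ρ[h/a](ρ[c/f](ρ[g/d]((S ⋈[a=f] R)))) → 3
  ρ[b/e](ρ[h/a](ρ[c/f](ρ[g/d]((S ⋈[a=f] R))))) → 3
  ρ[u/y](ρ[b/e](ρ[h/a](ρ[c/f](ρ[g/d]((S ⋈[a=f] R)))))) → 3
  π[g,c,h,b,u](ρ[u/y](ρ[b/e](ρ[h/a](ρ[c/f](ρ[g/d]((S ⋈[a=f] R))))))) → 3
  ((T ⋈[c=b] U) − π[g,c,h,b,u](ρ[u/y](ρ[b/e](ρ[h/a](ρ[c/f](ρ[g/d]((S ⋈[a=f] R)))))))) → 2

== RESULT ==
g | c | h | b | u
4 | 1 | 3 | 1 | t
4 | 1 | 8 | 1 | s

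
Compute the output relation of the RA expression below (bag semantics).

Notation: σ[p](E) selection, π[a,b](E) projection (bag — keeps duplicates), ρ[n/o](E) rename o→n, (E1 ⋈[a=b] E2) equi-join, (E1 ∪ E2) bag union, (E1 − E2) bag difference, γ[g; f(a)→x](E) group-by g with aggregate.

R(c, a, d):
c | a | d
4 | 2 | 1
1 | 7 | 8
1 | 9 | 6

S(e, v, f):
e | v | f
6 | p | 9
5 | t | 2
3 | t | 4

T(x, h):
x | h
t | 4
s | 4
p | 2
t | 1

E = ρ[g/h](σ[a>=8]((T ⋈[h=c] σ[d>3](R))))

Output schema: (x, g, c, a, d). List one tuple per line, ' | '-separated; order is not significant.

Stepwise |·|:
  T → 4
  R → 3
  σ[d>3](R) → 2
  (T ⋈[h=c] σ[d>3](R)) → 2
  σ[a>=8]((T ⋈[h=c] σ[d>3](R))) → 1
  ρ[g/h](σ[a>=8]((T ⋈[h=c] σ[d>3](R)))) → 1

== RESULT ==
x | g | c | a | d
t | 1 | 1 | 9 | 6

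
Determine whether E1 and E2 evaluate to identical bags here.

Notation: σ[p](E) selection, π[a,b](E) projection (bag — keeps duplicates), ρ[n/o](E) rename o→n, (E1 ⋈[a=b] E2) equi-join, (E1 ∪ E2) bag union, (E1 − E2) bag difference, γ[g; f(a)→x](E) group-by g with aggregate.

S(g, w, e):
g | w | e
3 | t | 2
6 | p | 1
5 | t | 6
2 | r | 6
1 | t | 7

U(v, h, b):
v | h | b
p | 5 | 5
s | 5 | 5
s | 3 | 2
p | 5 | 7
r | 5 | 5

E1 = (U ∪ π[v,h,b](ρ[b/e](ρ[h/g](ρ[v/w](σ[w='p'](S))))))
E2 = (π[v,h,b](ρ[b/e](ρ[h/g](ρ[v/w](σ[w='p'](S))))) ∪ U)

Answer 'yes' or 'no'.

E1 subexpression sizes:
  U → 5
  S → 5
  σ[w='p'](S) → 1
  ρ[v/w](σ[w='p'](S)) → 1
  ρ[h/g](ρ[v/w](σ[w='p'](S))) → 1
  ρ[b/e](ρ[h/g](ρ[v/w](σ[w='p'](S)))) → 1
  π[v,h,b](ρ[b/e](ρ[h/g](ρ[v/w](σ[w='p'](S))))) → 1
  (U ∪ π[v,h,b](ρ[b/e](ρ[h/g](ρ[v/w](σ[w='p'](S)))))) → 6
E2 subexpression sizes:
  S → 5
  σ[w='p'](S) → 1
  ρ[v/w](σ[w='p'](S)) → 1
  ρ[h/g](ρ[v/w](σ[w='p'](S))) → 1
  ρ[b/e](ρ[h/g](ρ[v/w](σ[w='p'](S)))) → 1
  π[v,h,b](ρ[b/e](ρ[h/g](ρ[v/w](σ[w='p'](S))))) → 1
  U → 5
  (π[v,h,b](ρ[b/e](ρ[h/g](ρ[v/w](σ[w='p'](S))))) ∪ U) → 6

E1 and E2 produce the same multiset:
v | h | b
p | 5 | 5
p | 5 | 7
p | 6 | 1
r | 5 | 5
s | 3 | 2
s | 5 | 5

yes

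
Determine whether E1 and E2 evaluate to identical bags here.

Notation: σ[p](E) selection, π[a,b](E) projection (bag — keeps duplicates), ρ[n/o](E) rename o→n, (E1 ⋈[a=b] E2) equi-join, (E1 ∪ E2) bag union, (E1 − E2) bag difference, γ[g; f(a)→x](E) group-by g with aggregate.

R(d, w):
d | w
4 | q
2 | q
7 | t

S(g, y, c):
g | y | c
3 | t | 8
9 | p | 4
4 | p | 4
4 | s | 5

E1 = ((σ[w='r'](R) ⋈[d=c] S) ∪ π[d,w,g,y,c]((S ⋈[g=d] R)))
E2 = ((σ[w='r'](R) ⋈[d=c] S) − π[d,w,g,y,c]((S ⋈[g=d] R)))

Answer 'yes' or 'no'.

E1 per-node cardinality:
  R → 3
  σ[w='r'](R) → 0
  S → 4
  (σ[w='r'](R) ⋈[d=c] S) → 0
  S → 4
  R → 3
  (S ⋈[g=d] R) → 2
  π[d,w,g,y,c]((S ⋈[g=d] R)) → 2
  ((σ[w='r'](R) ⋈[d=c] S) ∪ π[d,w,g,y,c]((S ⋈[g=d] R))) → 2
E2 per-node cardinality:
  R → 3
  σ[w='r'](R) → 0
  S → 4
  (σ[w='r'](R) ⋈[d=c] S) → 0
  S → 4
  R → 3
  (S ⋈[g=d] R) → 2
  π[d,w,g,y,c]((S ⋈[g=d] R)) → 2
  ((σ[w='r'](R) ⋈[d=c] S) − π[d,w,g,y,c]((S ⋈[g=d] R))) → 0

E1 result:
d | w | g | y | c
4 | q | 4 | p | 4
4 | q | 4 | s | 5
E2 result:
d | w | g | y | c
(0 rows)
Witness: (4, 'q', 4, 'p', 4) appears 1× in E1 but 0× in E2.

no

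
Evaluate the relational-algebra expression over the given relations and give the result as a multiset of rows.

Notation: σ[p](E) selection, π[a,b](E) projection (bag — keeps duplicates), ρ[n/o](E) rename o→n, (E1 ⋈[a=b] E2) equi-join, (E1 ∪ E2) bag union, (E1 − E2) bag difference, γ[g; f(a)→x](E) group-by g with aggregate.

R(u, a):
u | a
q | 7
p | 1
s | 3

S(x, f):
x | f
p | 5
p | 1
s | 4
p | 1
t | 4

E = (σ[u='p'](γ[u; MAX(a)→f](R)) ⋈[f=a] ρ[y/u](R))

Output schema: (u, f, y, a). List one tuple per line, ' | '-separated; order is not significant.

Stepwise |·|:
  R → 3
  γ[u; MAX(a)→f](R) → 3
  σ[u='p'](γ[u; MAX(a)→f](R)) → 1
  R → 3
  ρ[y/u](R) → 3
  (σ[u='p'](γ[u; MAX(a)→f](R)) ⋈[f=a] ρ[y/u](R)) → 1

== RESULT ==
u | f | y | a
p | 1 | p | 1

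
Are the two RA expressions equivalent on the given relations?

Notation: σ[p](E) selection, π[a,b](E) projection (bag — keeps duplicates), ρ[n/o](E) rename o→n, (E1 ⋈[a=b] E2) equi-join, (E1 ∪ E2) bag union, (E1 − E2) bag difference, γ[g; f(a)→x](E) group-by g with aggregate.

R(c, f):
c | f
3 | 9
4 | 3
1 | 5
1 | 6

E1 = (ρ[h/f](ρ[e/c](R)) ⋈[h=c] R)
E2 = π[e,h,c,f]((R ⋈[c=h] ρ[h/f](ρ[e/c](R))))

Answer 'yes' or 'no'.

E1 stepwise |·|:
  R → 4
  ρ[e/c](R) → 4
  ρ[h/f](ρ[e/c](R)) → 4
  R → 4
  (ρ[h/f](ρ[e/c](R)) ⋈[h=c] R) → 1
E2 stepwise |·|:
  R → 4
  R → 4
  ρ[e/c](R) → 4
  ρ[h/f](ρ[e/c](R)) → 4
  (R ⋈[c=h] ρ[h/f](ρ[e/c](R))) → 1
  π[e,h,c,f]((R ⋈[c=h] ρ[h/f](ρ[e/c](R)))) → 1

E1 and E2 produce the same multiset:
e | h | c | f
4 | 3 | 3 | 9

yes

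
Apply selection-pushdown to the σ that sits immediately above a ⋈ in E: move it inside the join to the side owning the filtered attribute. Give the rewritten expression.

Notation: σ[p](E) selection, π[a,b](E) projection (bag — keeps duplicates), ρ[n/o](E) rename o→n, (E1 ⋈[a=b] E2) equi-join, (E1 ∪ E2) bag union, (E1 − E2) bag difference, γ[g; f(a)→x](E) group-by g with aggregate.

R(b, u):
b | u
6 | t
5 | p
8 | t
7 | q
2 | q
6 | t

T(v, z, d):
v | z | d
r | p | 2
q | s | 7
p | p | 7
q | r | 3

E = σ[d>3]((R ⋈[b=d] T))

σ filters on d, owned by the right side.
E' = (R ⋈[b=d] σ[d>3](T))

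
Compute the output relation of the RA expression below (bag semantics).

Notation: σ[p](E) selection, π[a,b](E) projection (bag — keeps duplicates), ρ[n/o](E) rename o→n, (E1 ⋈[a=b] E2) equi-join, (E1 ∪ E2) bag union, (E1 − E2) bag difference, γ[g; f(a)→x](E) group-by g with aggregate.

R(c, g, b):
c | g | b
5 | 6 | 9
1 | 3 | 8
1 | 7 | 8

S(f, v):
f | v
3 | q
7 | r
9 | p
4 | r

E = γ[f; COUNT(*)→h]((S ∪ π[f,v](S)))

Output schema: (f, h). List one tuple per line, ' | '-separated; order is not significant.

Row counts bottom-up:
  S → 4
  S → 4
  π[f,v](S) → 4
  (S ∪ π[f,v](S)) → 8
  γ[f; COUNT(*)→h]((S ∪ π[f,v](S))) → 4

== RESULT ==
f | h
3 | 2
4 | 2
7 | 2
9 | 2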